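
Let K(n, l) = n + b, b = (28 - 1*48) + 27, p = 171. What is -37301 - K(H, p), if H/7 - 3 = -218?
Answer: -35803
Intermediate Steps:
H = -1505 (H = 21 + 7*(-218) = 21 - 1526 = -1505)
b = 7 (b = (28 - 48) + 27 = -20 + 27 = 7)
K(n, l) = 7 + n (K(n, l) = n + 7 = 7 + n)
-37301 - K(H, p) = -37301 - (7 - 1505) = -37301 - 1*(-1498) = -37301 + 1498 = -35803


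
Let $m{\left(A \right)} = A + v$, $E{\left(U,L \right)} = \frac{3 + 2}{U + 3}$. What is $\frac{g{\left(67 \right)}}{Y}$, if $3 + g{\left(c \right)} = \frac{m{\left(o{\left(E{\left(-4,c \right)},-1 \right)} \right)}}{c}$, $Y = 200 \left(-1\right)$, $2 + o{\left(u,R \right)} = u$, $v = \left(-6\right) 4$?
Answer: $\frac{29}{1675} \approx 0.017313$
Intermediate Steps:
$v = -24$
$E{\left(U,L \right)} = \frac{5}{3 + U}$
$o{\left(u,R \right)} = -2 + u$
$m{\left(A \right)} = -24 + A$ ($m{\left(A \right)} = A - 24 = -24 + A$)
$Y = -200$
$g{\left(c \right)} = -3 - \frac{31}{c}$ ($g{\left(c \right)} = -3 + \frac{-24 + \left(-2 + \frac{5}{3 - 4}\right)}{c} = -3 + \frac{-24 + \left(-2 + \frac{5}{-1}\right)}{c} = -3 + \frac{-24 + \left(-2 + 5 \left(-1\right)\right)}{c} = -3 + \frac{-24 - 7}{c} = -3 - \frac{31}{c}$)
$\frac{g{\left(67 \right)}}{Y} = \frac{-3 - \frac{31}{67}}{-200} = \left(-3 - \frac{31}{67}\right) \left(- \frac{1}{200}\right) = \left(- \frac{232}{67}\right) \left(- \frac{1}{200}\right) = \frac{29}{1675}$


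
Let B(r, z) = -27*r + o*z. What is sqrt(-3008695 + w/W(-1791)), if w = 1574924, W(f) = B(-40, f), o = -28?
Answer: I*sqrt(54830983539682)/4269 ≈ 1734.6*I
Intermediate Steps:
B(r, z) = -28*z - 27*r (B(r, z) = -27*r - 28*z = -28*z - 27*r)
W(f) = 1080 - 28*f (W(f) = -28*f - 27*(-40) = -28*f + 1080 = 1080 - 28*f)
sqrt(-3008695 + w/W(-1791)) = sqrt(-3008695 + 1574924/(1080 - 28*(-1791))) = sqrt(-3008695 + 1574924/(1080 + 50148)) = sqrt(-3008695 + 1574924/51228) = sqrt(-3008695 + 1574924*(1/51228)) = sqrt(-3008695 + 393731/12807) = sqrt(-38531963134/12807) = I*sqrt(54830983539682)/4269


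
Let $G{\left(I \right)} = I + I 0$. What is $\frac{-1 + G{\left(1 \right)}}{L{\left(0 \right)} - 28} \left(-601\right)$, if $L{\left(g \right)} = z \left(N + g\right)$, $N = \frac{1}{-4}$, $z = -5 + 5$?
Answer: $0$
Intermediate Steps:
$z = 0$
$N = - \frac{1}{4} \approx -0.25$
$G{\left(I \right)} = I$ ($G{\left(I \right)} = I + 0 = I$)
$L{\left(g \right)} = 0$ ($L{\left(g \right)} = 0 \left(- \frac{1}{4} + g\right) = 0$)
$\frac{-1 + G{\left(1 \right)}}{L{\left(0 \right)} - 28} \left(-601\right) = \frac{-1 + 1}{0 - 28} \left(-601\right) = \frac{0}{-28} \left(-601\right) = 0 \left(- \frac{1}{28}\right) \left(-601\right) = 0 \left(-601\right) = 0$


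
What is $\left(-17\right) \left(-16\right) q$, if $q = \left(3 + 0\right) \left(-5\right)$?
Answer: $-4080$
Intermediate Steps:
$q = -15$ ($q = 3 \left(-5\right) = -15$)
$\left(-17\right) \left(-16\right) q = \left(-17\right) \left(-16\right) \left(-15\right) = 272 \left(-15\right) = -4080$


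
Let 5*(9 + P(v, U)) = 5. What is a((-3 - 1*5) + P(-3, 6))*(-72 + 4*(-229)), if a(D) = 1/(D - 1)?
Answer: 988/17 ≈ 58.118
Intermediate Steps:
P(v, U) = -8 (P(v, U) = -9 + (⅕)*5 = -9 + 1 = -8)
a(D) = 1/(-1 + D)
a((-3 - 1*5) + P(-3, 6))*(-72 + 4*(-229)) = (-72 + 4*(-229))/(-1 + ((-3 - 1*5) - 8)) = (-72 - 916)/(-1 + ((-3 - 5) - 8)) = -988/(-1 + (-8 - 8)) = -988/(-1 - 16) = -988/(-17) = -1/17*(-988) = 988/17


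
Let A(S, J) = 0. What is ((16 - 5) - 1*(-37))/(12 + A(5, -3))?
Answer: 4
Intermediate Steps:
((16 - 5) - 1*(-37))/(12 + A(5, -3)) = ((16 - 5) - 1*(-37))/(12 + 0) = (11 + 37)/12 = (1/12)*48 = 4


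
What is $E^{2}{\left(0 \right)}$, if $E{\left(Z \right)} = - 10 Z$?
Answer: $0$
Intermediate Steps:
$E^{2}{\left(0 \right)} = \left(\left(-10\right) 0\right)^{2} = 0^{2} = 0$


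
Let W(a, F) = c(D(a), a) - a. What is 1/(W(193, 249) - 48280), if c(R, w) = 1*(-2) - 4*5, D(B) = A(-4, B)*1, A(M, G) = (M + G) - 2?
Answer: -1/48495 ≈ -2.0621e-5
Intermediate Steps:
A(M, G) = -2 + G + M (A(M, G) = (G + M) - 2 = -2 + G + M)
D(B) = -6 + B (D(B) = (-2 + B - 4)*1 = (-6 + B)*1 = -6 + B)
c(R, w) = -22 (c(R, w) = -2 - 20 = -22)
W(a, F) = -22 - a
1/(W(193, 249) - 48280) = 1/((-22 - 1*193) - 48280) = 1/((-22 - 193) - 48280) = 1/(-215 - 48280) = 1/(-48495) = -1/48495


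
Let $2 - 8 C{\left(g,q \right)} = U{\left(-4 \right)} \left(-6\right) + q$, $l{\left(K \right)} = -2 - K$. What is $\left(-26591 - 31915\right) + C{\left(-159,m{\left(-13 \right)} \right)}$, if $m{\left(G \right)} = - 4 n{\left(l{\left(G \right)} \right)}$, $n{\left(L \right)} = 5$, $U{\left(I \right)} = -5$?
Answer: $-58507$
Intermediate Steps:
$m{\left(G \right)} = -20$ ($m{\left(G \right)} = \left(-4\right) 5 = -20$)
$C{\left(g,q \right)} = - \frac{7}{2} - \frac{q}{8}$ ($C{\left(g,q \right)} = \frac{1}{4} - \frac{\left(-5\right) \left(-6\right) + q}{8} = \frac{1}{4} - \frac{30 + q}{8} = \frac{1}{4} - \left(\frac{15}{4} + \frac{q}{8}\right) = - \frac{7}{2} - \frac{q}{8}$)
$\left(-26591 - 31915\right) + C{\left(-159,m{\left(-13 \right)} \right)} = \left(-26591 - 31915\right) - 1 = -58506 + \left(- \frac{7}{2} + \frac{5}{2}\right) = -58506 - 1 = -58507$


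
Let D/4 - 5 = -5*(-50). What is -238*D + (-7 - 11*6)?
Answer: -242833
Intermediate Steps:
D = 1020 (D = 20 + 4*(-5*(-50)) = 20 + 4*250 = 20 + 1000 = 1020)
-238*D + (-7 - 11*6) = -238*1020 + (-7 - 11*6) = -242760 + (-7 - 66) = -242760 - 73 = -242833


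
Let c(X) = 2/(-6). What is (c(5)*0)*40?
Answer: 0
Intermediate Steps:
c(X) = -⅓ (c(X) = 2*(-⅙) = -⅓)
(c(5)*0)*40 = -⅓*0*40 = 0*40 = 0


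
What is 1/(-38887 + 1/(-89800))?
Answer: -89800/3492052601 ≈ -2.5716e-5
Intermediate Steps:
1/(-38887 + 1/(-89800)) = 1/(-38887 - 1/89800) = 1/(-3492052601/89800) = -89800/3492052601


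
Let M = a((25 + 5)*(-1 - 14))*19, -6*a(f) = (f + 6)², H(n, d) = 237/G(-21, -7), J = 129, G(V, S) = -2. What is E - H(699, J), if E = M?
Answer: -1248291/2 ≈ -6.2415e+5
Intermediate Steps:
H(n, d) = -237/2 (H(n, d) = 237/(-2) = 237*(-½) = -237/2)
a(f) = -(6 + f)²/6 (a(f) = -(f + 6)²/6 = -(6 + f)²/6)
M = -624264 (M = -(6 + (25 + 5)*(-1 - 14))²/6*19 = -(6 + 30*(-15))²/6*19 = -(6 - 450)²/6*19 = -⅙*(-444)²*19 = -⅙*197136*19 = -32856*19 = -624264)
E = -624264
E - H(699, J) = -624264 - 1*(-237/2) = -624264 + 237/2 = -1248291/2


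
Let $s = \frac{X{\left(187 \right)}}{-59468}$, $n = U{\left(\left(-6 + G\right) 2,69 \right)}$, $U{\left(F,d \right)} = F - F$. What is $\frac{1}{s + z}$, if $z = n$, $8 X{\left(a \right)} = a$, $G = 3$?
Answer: $- \frac{475744}{187} \approx -2544.1$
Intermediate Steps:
$X{\left(a \right)} = \frac{a}{8}$
$U{\left(F,d \right)} = 0$
$n = 0$
$s = - \frac{187}{475744}$ ($s = \frac{\frac{1}{8} \cdot 187}{-59468} = \frac{187}{8} \left(- \frac{1}{59468}\right) = - \frac{187}{475744} \approx -0.00039307$)
$z = 0$
$\frac{1}{s + z} = \frac{1}{- \frac{187}{475744} + 0} = \frac{1}{- \frac{187}{475744}} = - \frac{475744}{187}$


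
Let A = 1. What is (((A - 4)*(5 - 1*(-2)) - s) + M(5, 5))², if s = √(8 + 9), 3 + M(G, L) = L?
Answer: (19 + √17)² ≈ 534.68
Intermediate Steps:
M(G, L) = -3 + L
s = √17 ≈ 4.1231
(((A - 4)*(5 - 1*(-2)) - s) + M(5, 5))² = (((1 - 4)*(5 - 1*(-2)) - √17) + (-3 + 5))² = ((-3*(5 + 2) - √17) + 2)² = ((-3*7 - √17) + 2)² = ((-21 - √17) + 2)² = (-19 - √17)²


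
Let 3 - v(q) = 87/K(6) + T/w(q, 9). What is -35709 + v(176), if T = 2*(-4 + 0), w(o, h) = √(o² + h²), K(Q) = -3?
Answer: -35677 + 8*√31057/31057 ≈ -35677.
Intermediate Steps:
w(o, h) = √(h² + o²)
T = -8 (T = 2*(-4) = -8)
v(q) = 32 + 8/√(81 + q²) (v(q) = 3 - (87/(-3) - 8/√(9² + q²)) = 3 - (87*(-⅓) - 8/√(81 + q²)) = 3 - (-29 - 8/√(81 + q²)) = 3 + (29 + 8/√(81 + q²)) = 32 + 8/√(81 + q²))
-35709 + v(176) = -35709 + (32 + 8/√(81 + 176²)) = -35709 + (32 + 8/√(81 + 30976)) = -35709 + (32 + 8/√31057) = -35709 + (32 + 8*(√31057/31057)) = -35709 + (32 + 8*√31057/31057) = -35677 + 8*√31057/31057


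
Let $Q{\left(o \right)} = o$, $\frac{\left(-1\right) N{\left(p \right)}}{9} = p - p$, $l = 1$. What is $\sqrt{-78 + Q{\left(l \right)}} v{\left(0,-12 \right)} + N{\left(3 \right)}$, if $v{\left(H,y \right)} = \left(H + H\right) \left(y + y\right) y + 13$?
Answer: $13 i \sqrt{77} \approx 114.07 i$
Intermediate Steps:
$N{\left(p \right)} = 0$ ($N{\left(p \right)} = - 9 \left(p - p\right) = \left(-9\right) 0 = 0$)
$v{\left(H,y \right)} = 13 + 4 H y^{2}$ ($v{\left(H,y \right)} = 2 H 2 y y + 13 = 4 H y y + 13 = 4 H y^{2} + 13 = 13 + 4 H y^{2}$)
$\sqrt{-78 + Q{\left(l \right)}} v{\left(0,-12 \right)} + N{\left(3 \right)} = \sqrt{-78 + 1} \left(13 + 4 \cdot 0 \left(-12\right)^{2}\right) + 0 = \sqrt{-77} \left(13 + 4 \cdot 0 \cdot 144\right) + 0 = i \sqrt{77} \left(13 + 0\right) + 0 = i \sqrt{77} \cdot 13 + 0 = 13 i \sqrt{77} + 0 = 13 i \sqrt{77}$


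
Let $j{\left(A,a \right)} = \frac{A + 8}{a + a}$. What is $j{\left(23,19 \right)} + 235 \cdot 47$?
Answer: $\frac{419741}{38} \approx 11046.0$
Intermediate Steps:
$j{\left(A,a \right)} = \frac{8 + A}{2 a}$
$j{\left(23,19 \right)} + 235 \cdot 47 = \frac{8 + 23}{2 \cdot 19} + 235 \cdot 47 = \frac{1}{2} \cdot \frac{1}{19} \cdot 31 + 11045 = \frac{31}{38} + 11045 = \frac{419741}{38}$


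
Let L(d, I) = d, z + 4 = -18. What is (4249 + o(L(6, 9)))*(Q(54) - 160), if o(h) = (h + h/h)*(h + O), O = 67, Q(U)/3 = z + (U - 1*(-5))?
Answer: -233240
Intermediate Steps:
z = -22 (z = -4 - 18 = -22)
Q(U) = -51 + 3*U (Q(U) = 3*(-22 + (U - 1*(-5))) = 3*(-22 + (U + 5)) = 3*(-22 + (5 + U)) = 3*(-17 + U) = -51 + 3*U)
o(h) = (1 + h)*(67 + h) (o(h) = (h + h/h)*(h + 67) = (h + 1)*(67 + h) = (1 + h)*(67 + h))
(4249 + o(L(6, 9)))*(Q(54) - 160) = (4249 + (67 + 6² + 68*6))*((-51 + 3*54) - 160) = (4249 + (67 + 36 + 408))*((-51 + 162) - 160) = (4249 + 511)*(111 - 160) = 4760*(-49) = -233240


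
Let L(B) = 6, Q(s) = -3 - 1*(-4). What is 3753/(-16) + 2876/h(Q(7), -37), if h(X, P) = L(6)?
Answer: 11749/48 ≈ 244.77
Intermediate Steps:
Q(s) = 1 (Q(s) = -3 + 4 = 1)
h(X, P) = 6
3753/(-16) + 2876/h(Q(7), -37) = 3753/(-16) + 2876/6 = 3753*(-1/16) + 2876*(⅙) = -3753/16 + 1438/3 = 11749/48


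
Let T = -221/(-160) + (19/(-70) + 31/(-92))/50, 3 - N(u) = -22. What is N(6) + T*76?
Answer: 20777091/161000 ≈ 129.05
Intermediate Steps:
N(u) = 25 (N(u) = 3 - 1*(-22) = 3 + 22 = 25)
T = 881689/644000 (T = -221*(-1/160) + (19*(-1/70) + 31*(-1/92))*(1/50) = 221/160 + (-19/70 - 31/92)*(1/50) = 221/160 - 1959/3220*1/50 = 221/160 - 1959/161000 = 881689/644000 ≈ 1.3691)
N(6) + T*76 = 25 + (881689/644000)*76 = 25 + 16752091/161000 = 20777091/161000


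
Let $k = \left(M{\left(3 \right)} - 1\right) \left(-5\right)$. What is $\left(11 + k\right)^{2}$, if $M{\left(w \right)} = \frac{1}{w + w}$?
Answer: $\frac{8281}{36} \approx 230.03$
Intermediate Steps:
$M{\left(w \right)} = \frac{1}{2 w}$
$k = \frac{25}{6}$ ($k = \left(\frac{1}{2 \cdot 3} - 1\right) \left(-5\right) = \left(\frac{1}{2} \cdot \frac{1}{3} - 1\right) \left(-5\right) = \left(\frac{1}{6} - 1\right) \left(-5\right) = \left(- \frac{5}{6}\right) \left(-5\right) = \frac{25}{6} \approx 4.1667$)
$\left(11 + k\right)^{2} = \left(11 + \frac{25}{6}\right)^{2} = \left(\frac{91}{6}\right)^{2} = \frac{8281}{36}$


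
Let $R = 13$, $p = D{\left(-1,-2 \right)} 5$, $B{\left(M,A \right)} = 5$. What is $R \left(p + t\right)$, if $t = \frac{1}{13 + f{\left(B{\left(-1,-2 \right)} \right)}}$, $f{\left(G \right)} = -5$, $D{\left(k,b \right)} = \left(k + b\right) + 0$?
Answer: $- \frac{1547}{8} \approx -193.38$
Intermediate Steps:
$D{\left(k,b \right)} = b + k$ ($D{\left(k,b \right)} = \left(b + k\right) + 0 = b + k$)
$p = -15$ ($p = \left(-2 - 1\right) 5 = \left(-3\right) 5 = -15$)
$t = \frac{1}{8}$ ($t = \frac{1}{13 - 5} = \frac{1}{8} \approx 0.125$)
$R \left(p + t\right) = 13 \left(-15 + \frac{1}{8}\right) = 13 \left(- \frac{119}{8}\right) = - \frac{1547}{8}$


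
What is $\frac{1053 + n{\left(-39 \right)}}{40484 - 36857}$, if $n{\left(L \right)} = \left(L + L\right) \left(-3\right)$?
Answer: $\frac{11}{31} \approx 0.35484$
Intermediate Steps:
$n{\left(L \right)} = - 6 L$ ($n{\left(L \right)} = 2 L \left(-3\right) = - 6 L$)
$\frac{1053 + n{\left(-39 \right)}}{40484 - 36857} = \frac{1053 - -234}{40484 - 36857} = \frac{1053 + 234}{3627} = 1287 \cdot \frac{1}{3627} = \frac{11}{31}$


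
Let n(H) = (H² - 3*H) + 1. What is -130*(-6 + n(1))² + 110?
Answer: -6260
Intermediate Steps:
n(H) = 1 + H² - 3*H
-130*(-6 + n(1))² + 110 = -130*(-6 + (1 + 1² - 3*1))² + 110 = -130*(-6 + (1 + 1 - 3))² + 110 = -130*(-6 - 1)² + 110 = -130*(-7)² + 110 = -130*49 + 110 = -6370 + 110 = -6260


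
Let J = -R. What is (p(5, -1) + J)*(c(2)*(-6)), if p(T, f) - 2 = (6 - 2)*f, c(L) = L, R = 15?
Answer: 204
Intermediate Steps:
p(T, f) = 2 + 4*f (p(T, f) = 2 + (6 - 2)*f = 2 + 4*f)
J = -15 (J = -1*15 = -15)
(p(5, -1) + J)*(c(2)*(-6)) = ((2 + 4*(-1)) - 15)*(2*(-6)) = ((2 - 4) - 15)*(-12) = (-2 - 15)*(-12) = -17*(-12) = 204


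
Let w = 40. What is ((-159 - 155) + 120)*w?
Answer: -7760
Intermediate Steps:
((-159 - 155) + 120)*w = ((-159 - 155) + 120)*40 = (-314 + 120)*40 = -194*40 = -7760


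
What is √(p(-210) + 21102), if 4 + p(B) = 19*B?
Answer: 2*√4277 ≈ 130.80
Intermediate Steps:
p(B) = -4 + 19*B
√(p(-210) + 21102) = √((-4 + 19*(-210)) + 21102) = √((-4 - 3990) + 21102) = √(-3994 + 21102) = √17108 = 2*√4277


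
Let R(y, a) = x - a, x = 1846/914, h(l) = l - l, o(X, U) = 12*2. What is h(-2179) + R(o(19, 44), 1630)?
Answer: -743987/457 ≈ -1628.0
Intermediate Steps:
o(X, U) = 24
h(l) = 0
x = 923/457 (x = 1846*(1/914) = 923/457 ≈ 2.0197)
R(y, a) = 923/457 - a
h(-2179) + R(o(19, 44), 1630) = 0 + (923/457 - 1*1630) = 0 + (923/457 - 1630) = 0 - 743987/457 = -743987/457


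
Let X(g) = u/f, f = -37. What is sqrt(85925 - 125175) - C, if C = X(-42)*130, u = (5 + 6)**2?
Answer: 15730/37 + 5*I*sqrt(1570) ≈ 425.14 + 198.12*I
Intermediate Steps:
u = 121 (u = 11**2 = 121)
X(g) = -121/37 (X(g) = 121/(-37) = 121*(-1/37) = -121/37)
C = -15730/37 (C = -121/37*130 = -15730/37 ≈ -425.14)
sqrt(85925 - 125175) - C = sqrt(85925 - 125175) - 1*(-15730/37) = sqrt(-39250) + 15730/37 = 5*I*sqrt(1570) + 15730/37 = 15730/37 + 5*I*sqrt(1570)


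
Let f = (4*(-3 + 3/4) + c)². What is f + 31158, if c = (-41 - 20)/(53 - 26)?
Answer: 22806598/729 ≈ 31285.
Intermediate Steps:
c = -61/27 ≈ -2.2593
f = 92416/729 (f = (4*(-3 + 3/4) - 61/27)² = (4*(-3 + 3*(¼)) - 61/27)² = (4*(-3 + ¾) - 61/27)² = (4*(-9/4) - 61/27)² = (-9 - 61/27)² = (-304/27)² = 92416/729 ≈ 126.77)
f + 31158 = 92416/729 + 31158 = 22806598/729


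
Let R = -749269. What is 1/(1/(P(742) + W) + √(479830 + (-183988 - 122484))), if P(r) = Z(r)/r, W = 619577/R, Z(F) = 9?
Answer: 125919590527501687/17785798824072859379749 + 615580014830521107*√19262/35571597648145718759498 ≈ 0.0024089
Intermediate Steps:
W = -619577/749269 (W = 619577/(-749269) = 619577*(-1/749269) = -619577/749269 ≈ -0.82691)
P(r) = 9/r
1/(1/(P(742) + W) + √(479830 + (-183988 - 122484))) = 1/(1/(9/742 - 619577/749269) + √(479830 + (-183988 - 122484))) = 1/(1/(9*(1/742) - 619577/749269) + √(479830 - 306472)) = 1/(1/(9/742 - 619577/749269) + √173358) = 1/(1/(-452982713/555957598) + 3*√19262) = 1/(-555957598/452982713 + 3*√19262)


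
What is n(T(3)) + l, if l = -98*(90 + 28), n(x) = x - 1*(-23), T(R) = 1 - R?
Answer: -11543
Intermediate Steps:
n(x) = 23 + x (n(x) = x + 23 = 23 + x)
l = -11564 (l = -98*118 = -11564)
n(T(3)) + l = (23 + (1 - 1*3)) - 11564 = (23 + (1 - 3)) - 11564 = (23 - 2) - 11564 = 21 - 11564 = -11543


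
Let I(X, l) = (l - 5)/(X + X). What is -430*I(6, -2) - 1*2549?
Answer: -13789/6 ≈ -2298.2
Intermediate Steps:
I(X, l) = (-5 + l)/(2*X) (I(X, l) = (-5 + l)/((2*X)) = (-5 + l)*(1/(2*X)) = (-5 + l)/(2*X))
-430*I(6, -2) - 1*2549 = -215*(-5 - 2)/6 - 1*2549 = -215*(-7)/6 - 2549 = -430*(-7/12) - 2549 = 1505/6 - 2549 = -13789/6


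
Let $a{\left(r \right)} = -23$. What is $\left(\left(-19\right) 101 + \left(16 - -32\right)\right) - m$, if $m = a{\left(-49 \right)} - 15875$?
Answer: $14027$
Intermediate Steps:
$m = -15898$ ($m = -23 - 15875 = -15898$)
$\left(\left(-19\right) 101 + \left(16 - -32\right)\right) - m = \left(\left(-19\right) 101 + \left(16 - -32\right)\right) - -15898 = \left(-1919 + \left(16 + 32\right)\right) + 15898 = \left(-1919 + 48\right) + 15898 = -1871 + 15898 = 14027$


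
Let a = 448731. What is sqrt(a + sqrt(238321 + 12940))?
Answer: sqrt(448731 + sqrt(251261)) ≈ 670.25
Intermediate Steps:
sqrt(a + sqrt(238321 + 12940)) = sqrt(448731 + sqrt(238321 + 12940)) = sqrt(448731 + sqrt(251261))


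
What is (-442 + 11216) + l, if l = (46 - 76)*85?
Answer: 8224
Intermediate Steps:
l = -2550 (l = -30*85 = -2550)
(-442 + 11216) + l = (-442 + 11216) - 2550 = 10774 - 2550 = 8224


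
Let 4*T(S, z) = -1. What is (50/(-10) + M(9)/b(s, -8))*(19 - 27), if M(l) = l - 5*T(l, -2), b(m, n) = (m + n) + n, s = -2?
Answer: 401/9 ≈ 44.556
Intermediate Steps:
b(m, n) = m + 2*n
T(S, z) = -¼ (T(S, z) = (¼)*(-1) = -¼)
M(l) = 5/4 + l (M(l) = l - 5*(-¼) = l + 5/4 = 5/4 + l)
(50/(-10) + M(9)/b(s, -8))*(19 - 27) = (50/(-10) + (5/4 + 9)/(-2 + 2*(-8)))*(19 - 27) = (50*(-⅒) + 41/(4*(-2 - 16)))*(-8) = (-5 + (41/4)/(-18))*(-8) = (-5 + (41/4)*(-1/18))*(-8) = (-5 - 41/72)*(-8) = -401/72*(-8) = 401/9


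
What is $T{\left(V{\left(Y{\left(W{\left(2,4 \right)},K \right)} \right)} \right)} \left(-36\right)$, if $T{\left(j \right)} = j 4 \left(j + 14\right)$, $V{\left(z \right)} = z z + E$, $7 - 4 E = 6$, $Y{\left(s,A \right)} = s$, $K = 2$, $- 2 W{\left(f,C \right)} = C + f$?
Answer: $-30969$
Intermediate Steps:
$W{\left(f,C \right)} = - \frac{C}{2} - \frac{f}{2}$ ($W{\left(f,C \right)} = - \frac{C + f}{2} = - \frac{C}{2} - \frac{f}{2}$)
$E = \frac{1}{4}$ ($E = \frac{7}{4} - \frac{3}{2} = \frac{1}{4} \approx 0.25$)
$V{\left(z \right)} = \frac{1}{4} + z^{2}$ ($V{\left(z \right)} = z z + \frac{1}{4} = z^{2} + \frac{1}{4} = \frac{1}{4} + z^{2}$)
$T{\left(j \right)} = 4 j \left(14 + j\right)$
$T{\left(V{\left(Y{\left(W{\left(2,4 \right)},K \right)} \right)} \right)} \left(-36\right) = 4 \left(\frac{1}{4} + \left(\left(- \frac{1}{2}\right) 4 - 1\right)^{2}\right) \left(14 + \left(\frac{1}{4} + \left(\left(- \frac{1}{2}\right) 4 - 1\right)^{2}\right)\right) \left(-36\right) = 4 \left(\frac{1}{4} + \left(-2 - 1\right)^{2}\right) \left(14 + \left(\frac{1}{4} + \left(-2 - 1\right)^{2}\right)\right) \left(-36\right) = 4 \left(\frac{1}{4} + \left(-3\right)^{2}\right) \left(14 + \left(\frac{1}{4} + \left(-3\right)^{2}\right)\right) \left(-36\right) = 4 \left(\frac{1}{4} + 9\right) \left(14 + \left(\frac{1}{4} + 9\right)\right) \left(-36\right) = 4 \cdot \frac{37}{4} \left(14 + \frac{37}{4}\right) \left(-36\right) = 4 \cdot \frac{37}{4} \cdot \frac{93}{4} \left(-36\right) = \frac{3441}{4} \left(-36\right) = -30969$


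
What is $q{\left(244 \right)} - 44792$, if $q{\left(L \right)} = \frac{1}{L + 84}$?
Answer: $- \frac{14691775}{328} \approx -44792.0$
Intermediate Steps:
$q{\left(L \right)} = \frac{1}{84 + L}$
$q{\left(244 \right)} - 44792 = \frac{1}{84 + 244} - 44792 = \frac{1}{328} - 44792 = - \frac{14691775}{328}$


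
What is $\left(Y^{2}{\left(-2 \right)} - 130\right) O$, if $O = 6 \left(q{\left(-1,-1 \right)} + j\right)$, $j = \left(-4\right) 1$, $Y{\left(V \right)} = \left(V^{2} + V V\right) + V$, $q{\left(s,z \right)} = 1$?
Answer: $1692$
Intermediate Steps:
$Y{\left(V \right)} = V + 2 V^{2}$ ($Y{\left(V \right)} = \left(V^{2} + V^{2}\right) + V = 2 V^{2} + V = V + 2 V^{2}$)
$j = -4$
$O = -18$ ($O = 6 \left(1 - 4\right) = 6 \left(-3\right) = -18$)
$\left(Y^{2}{\left(-2 \right)} - 130\right) O = \left(\left(- 2 \left(1 + 2 \left(-2\right)\right)\right)^{2} - 130\right) \left(-18\right) = \left(\left(- 2 \left(1 - 4\right)\right)^{2} - 130\right) \left(-18\right) = \left(\left(\left(-2\right) \left(-3\right)\right)^{2} - 130\right) \left(-18\right) = \left(6^{2} - 130\right) \left(-18\right) = \left(36 - 130\right) \left(-18\right) = \left(-94\right) \left(-18\right) = 1692$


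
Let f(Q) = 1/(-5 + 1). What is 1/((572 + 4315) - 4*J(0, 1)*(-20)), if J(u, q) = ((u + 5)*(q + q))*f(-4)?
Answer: 1/4687 ≈ 0.00021336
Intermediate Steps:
f(Q) = -1/4 (f(Q) = 1/(-4) = -1/4)
J(u, q) = -q*(5 + u)/2 (J(u, q) = ((u + 5)*(q + q))*(-1/4) = ((5 + u)*(2*q))*(-1/4) = (2*q*(5 + u))*(-1/4) = -q*(5 + u)/2)
1/((572 + 4315) - 4*J(0, 1)*(-20)) = 1/((572 + 4315) - (-2)*(5 + 0)*(-20)) = 1/(4887 - (-2)*5*(-20)) = 1/(4887 - 4*(-5/2)*(-20)) = 1/(4887 + 10*(-20)) = 1/(4887 - 200) = 1/4687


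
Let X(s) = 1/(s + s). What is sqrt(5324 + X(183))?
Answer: sqrt(713182110)/366 ≈ 72.966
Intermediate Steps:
X(s) = 1/(2*s)
sqrt(5324 + X(183)) = sqrt(5324 + (1/2)/183) = sqrt(5324 + (1/2)*(1/183)) = sqrt(5324 + 1/366) = sqrt(1948585/366) = sqrt(713182110)/366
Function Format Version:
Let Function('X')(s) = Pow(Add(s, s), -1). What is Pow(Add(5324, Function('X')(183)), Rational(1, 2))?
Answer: Mul(Rational(1, 366), Pow(713182110, Rational(1, 2))) ≈ 72.966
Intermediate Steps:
Function('X')(s) = Mul(Rational(1, 2), Pow(s, -1)) (Function('X')(s) = Pow(Mul(2, s), -1) = Mul(Rational(1, 2), Pow(s, -1)))
Pow(Add(5324, Function('X')(183)), Rational(1, 2)) = Pow(Add(5324, Mul(Rational(1, 2), Pow(183, -1))), Rational(1, 2)) = Pow(Add(5324, Mul(Rational(1, 2), Rational(1, 183))), Rational(1, 2)) = Pow(Add(5324, Rational(1, 366)), Rational(1, 2)) = Pow(Rational(1948585, 366), Rational(1, 2)) = Mul(Rational(1, 366), Pow(713182110, Rational(1, 2)))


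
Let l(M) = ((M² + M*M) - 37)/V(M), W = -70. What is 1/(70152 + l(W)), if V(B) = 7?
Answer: 7/500827 ≈ 1.3977e-5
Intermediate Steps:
l(M) = -37/7 + 2*M²/7 (l(M) = ((M² + M*M) - 37)/7 = ((M² + M²) - 37)*(⅐) = (2*M² - 37)*(⅐) = (-37 + 2*M²)*(⅐) = -37/7 + 2*M²/7)
1/(70152 + l(W)) = 1/(70152 + (-37/7 + (2/7)*(-70)²)) = 1/(70152 + (-37/7 + (2/7)*4900)) = 1/(70152 + (-37/7 + 1400)) = 1/(70152 + 9763/7) = 1/(500827/7) = 7/500827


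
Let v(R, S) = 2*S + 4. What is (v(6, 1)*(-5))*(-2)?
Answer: 60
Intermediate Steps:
v(R, S) = 4 + 2*S
(v(6, 1)*(-5))*(-2) = ((4 + 2*1)*(-5))*(-2) = ((4 + 2)*(-5))*(-2) = (6*(-5))*(-2) = -30*(-2) = 60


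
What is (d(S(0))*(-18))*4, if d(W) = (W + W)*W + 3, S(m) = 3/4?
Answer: -297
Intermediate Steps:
S(m) = ¾ (S(m) = 3*(¼) = ¾)
d(W) = 3 + 2*W² (d(W) = (2*W)*W + 3 = 2*W² + 3 = 3 + 2*W²)
(d(S(0))*(-18))*4 = ((3 + 2*(¾)²)*(-18))*4 = ((3 + 2*(9/16))*(-18))*4 = ((3 + 9/8)*(-18))*4 = ((33/8)*(-18))*4 = -297/4*4 = -297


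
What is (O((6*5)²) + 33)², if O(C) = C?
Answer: 870489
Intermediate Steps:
(O((6*5)²) + 33)² = ((6*5)² + 33)² = (30² + 33)² = (900 + 33)² = 933² = 870489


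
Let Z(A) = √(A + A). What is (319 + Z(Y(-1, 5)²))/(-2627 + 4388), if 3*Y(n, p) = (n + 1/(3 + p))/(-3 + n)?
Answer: 319/1761 + 7*√2/169056 ≈ 0.18121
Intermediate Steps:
Y(n, p) = (n + 1/(3 + p))/(3*(-3 + n)) (Y(n, p) = ((n + 1/(3 + p))/(-3 + n))/3 = (n + 1/(3 + p))/(3*(-3 + n)))
Z(A) = √2*√A (Z(A) = √(2*A) = √2*√A)
(319 + Z(Y(-1, 5)²))/(-2627 + 4388) = (319 + √2*√(((1 + 3*(-1) - 1*5)/(3*(-9 - 3*5 + 3*(-1) - 1*5)))²))/(-2627 + 4388) = (319 + √2*√(((1 - 3 - 5)/(3*(-9 - 15 - 3 - 5)))²))/1761 = (319 + √2*√(((⅓)*(-7)/(-32))²))*(1/1761) = (319 + √2*√(((⅓)*(-1/32)*(-7))²))*(1/1761) = (319 + √2*√((7/96)²))*(1/1761) = (319 + √2*√(49/9216))*(1/1761) = (319 + √2*(7/96))*(1/1761) = (319 + 7*√2/96)*(1/1761) = 319/1761 + 7*√2/169056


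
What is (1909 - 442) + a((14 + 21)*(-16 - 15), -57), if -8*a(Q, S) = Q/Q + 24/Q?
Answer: 12732499/8680 ≈ 1466.9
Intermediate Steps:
a(Q, S) = -⅛ - 3/Q (a(Q, S) = -(Q/Q + 24/Q)/8 = -(1 + 24/Q)/8 = -⅛ - 3/Q)
(1909 - 442) + a((14 + 21)*(-16 - 15), -57) = (1909 - 442) + (-24 - (14 + 21)*(-16 - 15))/(8*(((14 + 21)*(-16 - 15)))) = 1467 + (-24 - 35*(-31))/(8*((35*(-31)))) = 1467 + (⅛)*(-24 - 1*(-1085))/(-1085) = 1467 + (⅛)*(-1/1085)*(-24 + 1085) = 1467 + (⅛)*(-1/1085)*1061 = 1467 - 1061/8680 = 12732499/8680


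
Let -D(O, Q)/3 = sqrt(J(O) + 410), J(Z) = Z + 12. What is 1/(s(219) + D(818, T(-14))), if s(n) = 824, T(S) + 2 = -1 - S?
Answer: 103/83477 + 3*sqrt(310)/333908 ≈ 0.0013921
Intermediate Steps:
T(S) = -3 - S (T(S) = -2 + (-1 - S) = -3 - S)
J(Z) = 12 + Z
D(O, Q) = -3*sqrt(422 + O) (D(O, Q) = -3*sqrt((12 + O) + 410) = -3*sqrt(422 + O))
1/(s(219) + D(818, T(-14))) = 1/(824 - 3*sqrt(422 + 818)) = 1/(824 - 6*sqrt(310))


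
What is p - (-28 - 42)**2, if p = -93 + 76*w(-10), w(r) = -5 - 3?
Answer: -5601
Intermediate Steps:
w(r) = -8
p = -701 (p = -93 + 76*(-8) = -93 - 608 = -701)
p - (-28 - 42)**2 = -701 - (-28 - 42)**2 = -701 - 1*(-70)**2 = -701 - 1*4900 = -701 - 4900 = -5601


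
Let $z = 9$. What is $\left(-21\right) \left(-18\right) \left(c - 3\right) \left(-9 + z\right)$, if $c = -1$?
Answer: $0$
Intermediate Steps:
$\left(-21\right) \left(-18\right) \left(c - 3\right) \left(-9 + z\right) = \left(-21\right) \left(-18\right) \left(-1 - 3\right) \left(-9 + 9\right) = 378 \left(\left(-4\right) 0\right) = 378 \cdot 0 = 0$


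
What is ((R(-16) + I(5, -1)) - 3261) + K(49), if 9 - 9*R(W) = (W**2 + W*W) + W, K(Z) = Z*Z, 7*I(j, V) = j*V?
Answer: -57634/63 ≈ -914.83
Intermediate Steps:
I(j, V) = V*j/7 (I(j, V) = (j*V)/7 = (V*j)/7 = V*j/7)
K(Z) = Z**2
R(W) = 1 - 2*W**2/9 - W/9 (R(W) = 1 - ((W**2 + W*W) + W)/9 = 1 - ((W**2 + W**2) + W)/9 = 1 - (2*W**2 + W)/9 = 1 - (W + 2*W**2)/9 = 1 + (-2*W**2/9 - W/9) = 1 - 2*W**2/9 - W/9)
((R(-16) + I(5, -1)) - 3261) + K(49) = (((1 - 2/9*(-16)**2 - 1/9*(-16)) + (1/7)*(-1)*5) - 3261) + 49**2 = (((1 - 2/9*256 + 16/9) - 5/7) - 3261) + 2401 = (((1 - 512/9 + 16/9) - 5/7) - 3261) + 2401 = ((-487/9 - 5/7) - 3261) + 2401 = (-3454/63 - 3261) + 2401 = -208897/63 + 2401 = -57634/63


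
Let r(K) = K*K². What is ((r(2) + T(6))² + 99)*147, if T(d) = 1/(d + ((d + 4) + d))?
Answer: 11649015/484 ≈ 24068.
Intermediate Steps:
r(K) = K³
T(d) = 1/(4 + 3*d) (T(d) = 1/(d + ((4 + d) + d)) = 1/(d + (4 + 2*d)) = 1/(4 + 3*d))
((r(2) + T(6))² + 99)*147 = ((2³ + 1/(4 + 3*6))² + 99)*147 = ((8 + 1/(4 + 18))² + 99)*147 = ((8 + 1/22)² + 99)*147 = ((177/22)² + 99)*147 = (31329/484 + 99)*147 = (79245/484)*147 = 11649015/484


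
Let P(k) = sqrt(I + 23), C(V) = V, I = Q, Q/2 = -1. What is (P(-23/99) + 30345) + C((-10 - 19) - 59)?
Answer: 30257 + sqrt(21) ≈ 30262.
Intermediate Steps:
Q = -2 (Q = 2*(-1) = -2)
I = -2
P(k) = sqrt(21) (P(k) = sqrt(-2 + 23) = sqrt(21))
(P(-23/99) + 30345) + C((-10 - 19) - 59) = (sqrt(21) + 30345) + ((-10 - 19) - 59) = (30345 + sqrt(21)) + (-29 - 59) = (30345 + sqrt(21)) - 88 = 30257 + sqrt(21)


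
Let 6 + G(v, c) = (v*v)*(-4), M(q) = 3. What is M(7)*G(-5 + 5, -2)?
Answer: -18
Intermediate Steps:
G(v, c) = -6 - 4*v**2 (G(v, c) = -6 + (v*v)*(-4) = -6 + v**2*(-4) = -6 - 4*v**2)
M(7)*G(-5 + 5, -2) = 3*(-6 - 4*(-5 + 5)**2) = 3*(-6 - 4*0**2) = 3*(-6 - 4*0) = 3*(-6 + 0) = 3*(-6) = -18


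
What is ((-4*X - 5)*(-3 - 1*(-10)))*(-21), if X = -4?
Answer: -1617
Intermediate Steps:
((-4*X - 5)*(-3 - 1*(-10)))*(-21) = ((-4*(-4) - 5)*(-3 - 1*(-10)))*(-21) = ((16 - 5)*(-3 + 10))*(-21) = (11*7)*(-21) = 77*(-21) = -1617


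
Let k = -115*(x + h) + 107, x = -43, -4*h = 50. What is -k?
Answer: -12979/2 ≈ -6489.5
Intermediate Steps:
h = -25/2 (h = -1/4*50 = -25/2 ≈ -12.500)
k = 12979/2 (k = -115*(-43 - 25/2) + 107 = -115*(-111/2) + 107 = 12765/2 + 107 = 12979/2 ≈ 6489.5)
-k = -1*12979/2 = -12979/2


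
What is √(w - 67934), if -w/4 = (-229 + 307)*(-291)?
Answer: √22858 ≈ 151.19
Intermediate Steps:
w = 90792 (w = -4*(-229 + 307)*(-291) = -312*(-291) = -4*(-22698) = 90792)
√(w - 67934) = √(90792 - 67934) = √22858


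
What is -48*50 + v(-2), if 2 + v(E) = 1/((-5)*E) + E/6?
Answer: -72067/30 ≈ -2402.2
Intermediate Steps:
v(E) = -2 - 1/(5*E) + E/6 (v(E) = -2 + (1/((-5)*E) + E/6) = -2 + (-1/(5*E) + E*(⅙)) = -2 + (-1/(5*E) + E/6) = -2 - 1/(5*E) + E/6)
-48*50 + v(-2) = -48*50 + (-2 - ⅕/(-2) + (⅙)*(-2)) = -2400 + (-2 - ⅕*(-½) - ⅓) = -2400 + (-2 + ⅒ - ⅓) = -2400 - 67/30 = -72067/30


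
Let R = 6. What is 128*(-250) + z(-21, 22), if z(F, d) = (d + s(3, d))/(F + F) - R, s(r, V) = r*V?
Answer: -672170/21 ≈ -32008.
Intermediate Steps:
s(r, V) = V*r
z(F, d) = -6 + 2*d/F (z(F, d) = (d + d*3)/(F + F) - 1*6 = (d + 3*d)/((2*F)) - 6 = (4*d)*(1/(2*F)) - 6 = 2*d/F - 6 = -6 + 2*d/F)
128*(-250) + z(-21, 22) = 128*(-250) + (-6 + 2*22/(-21)) = -32000 + (-6 + 2*22*(-1/21)) = -32000 + (-6 - 44/21) = -32000 - 170/21 = -672170/21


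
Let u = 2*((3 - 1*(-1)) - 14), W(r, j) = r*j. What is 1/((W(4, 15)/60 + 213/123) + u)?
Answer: -41/708 ≈ -0.057910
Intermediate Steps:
W(r, j) = j*r
u = -20 (u = 2*((3 + 1) - 14) = 2*(4 - 14) = 2*(-10) = -20)
1/((W(4, 15)/60 + 213/123) + u) = 1/(((15*4)/60 + 213/123) - 20) = 1/((60*(1/60) + 213*(1/123)) - 20) = 1/((1 + 71/41) - 20) = 1/(112/41 - 20) = 1/(-708/41) = -41/708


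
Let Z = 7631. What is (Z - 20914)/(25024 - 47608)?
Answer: 13283/22584 ≈ 0.58816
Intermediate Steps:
(Z - 20914)/(25024 - 47608) = (7631 - 20914)/(25024 - 47608) = -13283/(-22584) = -13283*(-1/22584) = 13283/22584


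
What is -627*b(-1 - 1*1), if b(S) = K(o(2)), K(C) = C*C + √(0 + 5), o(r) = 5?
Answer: -15675 - 627*√5 ≈ -17077.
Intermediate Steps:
K(C) = √5 + C² (K(C) = C² + √5 = √5 + C²)
b(S) = 25 + √5 (b(S) = √5 + 5² = √5 + 25 = 25 + √5)
-627*b(-1 - 1*1) = -627*(25 + √5) = -15675 - 627*√5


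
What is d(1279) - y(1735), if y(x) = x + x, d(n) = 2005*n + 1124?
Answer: 2562049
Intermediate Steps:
d(n) = 1124 + 2005*n
y(x) = 2*x
d(1279) - y(1735) = (1124 + 2005*1279) - 2*1735 = (1124 + 2564395) - 1*3470 = 2565519 - 3470 = 2562049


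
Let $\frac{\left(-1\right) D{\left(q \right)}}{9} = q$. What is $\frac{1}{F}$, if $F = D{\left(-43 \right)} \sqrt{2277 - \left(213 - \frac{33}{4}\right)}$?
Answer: $\frac{2 \sqrt{921}}{1069281} \approx 5.6763 \cdot 10^{-5}$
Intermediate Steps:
$D{\left(q \right)} = - 9 q$
$F = \frac{1161 \sqrt{921}}{2}$ ($F = \left(-9\right) \left(-43\right) \sqrt{2277 - \left(213 - \frac{33}{4}\right)} = 387 \sqrt{2277 - \frac{819}{4}} = 387 \sqrt{\frac{8289}{4}} = 387 \frac{3 \sqrt{921}}{2} = \frac{1161 \sqrt{921}}{2} \approx 17617.0$)
$\frac{1}{F} = \frac{1}{\frac{1161}{2} \sqrt{921}} = \frac{2 \sqrt{921}}{1069281}$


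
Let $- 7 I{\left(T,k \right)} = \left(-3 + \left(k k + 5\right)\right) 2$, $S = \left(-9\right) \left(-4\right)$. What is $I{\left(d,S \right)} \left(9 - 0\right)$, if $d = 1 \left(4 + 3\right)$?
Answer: $- \frac{23364}{7} \approx -3337.7$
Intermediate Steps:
$d = 7$ ($d = 1 \cdot 7 = 7$)
$S = 36$
$I{\left(T,k \right)} = - \frac{4}{7} - \frac{2 k^{2}}{7}$ ($I{\left(T,k \right)} = - \frac{\left(-3 + \left(k k + 5\right)\right) 2}{7} = - \frac{\left(-3 + \left(k^{2} + 5\right)\right) 2}{7} = - \frac{\left(-3 + \left(5 + k^{2}\right)\right) 2}{7} = - \frac{\left(2 + k^{2}\right) 2}{7} = - \frac{4 + 2 k^{2}}{7} = - \frac{4}{7} - \frac{2 k^{2}}{7}$)
$I{\left(d,S \right)} \left(9 - 0\right) = \left(- \frac{4}{7} - \frac{2 \cdot 36^{2}}{7}\right) \left(9 - 0\right) = \left(- \frac{4}{7} - \frac{2592}{7}\right) \left(9 + 0\right) = \left(- \frac{4}{7} - \frac{2592}{7}\right) 9 = \left(- \frac{2596}{7}\right) 9 = - \frac{23364}{7}$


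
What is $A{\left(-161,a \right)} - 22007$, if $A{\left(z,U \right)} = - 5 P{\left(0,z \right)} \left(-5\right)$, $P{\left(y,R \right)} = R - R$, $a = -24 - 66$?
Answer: $-22007$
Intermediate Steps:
$a = -90$
$P{\left(y,R \right)} = 0$
$A{\left(z,U \right)} = 0$ ($A{\left(z,U \right)} = \left(-5\right) 0 \left(-5\right) = 0 \left(-5\right) = 0$)
$A{\left(-161,a \right)} - 22007 = 0 - 22007 = -22007$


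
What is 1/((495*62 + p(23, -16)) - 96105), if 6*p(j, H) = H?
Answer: -3/196253 ≈ -1.5286e-5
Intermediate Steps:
p(j, H) = H/6
1/((495*62 + p(23, -16)) - 96105) = 1/((495*62 + (1/6)*(-16)) - 96105) = 1/((30690 - 8/3) - 96105) = 1/(92062/3 - 96105) = 1/(-196253/3) = -3/196253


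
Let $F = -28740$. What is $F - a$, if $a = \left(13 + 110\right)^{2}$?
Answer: $-43869$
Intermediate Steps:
$a = 15129$ ($a = 123^{2} = 15129$)
$F - a = -28740 - 15129 = -43869$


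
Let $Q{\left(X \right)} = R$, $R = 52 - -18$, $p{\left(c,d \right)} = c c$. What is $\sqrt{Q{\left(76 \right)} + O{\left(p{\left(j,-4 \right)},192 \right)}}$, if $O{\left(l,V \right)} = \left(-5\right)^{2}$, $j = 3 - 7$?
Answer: $\sqrt{95} \approx 9.7468$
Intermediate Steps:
$j = -4$ ($j = 3 - 7 = -4$)
$p{\left(c,d \right)} = c^{2}$
$O{\left(l,V \right)} = 25$
$R = 70$ ($R = 52 + 18 = 70$)
$Q{\left(X \right)} = 70$
$\sqrt{Q{\left(76 \right)} + O{\left(p{\left(j,-4 \right)},192 \right)}} = \sqrt{70 + 25} = \sqrt{95}$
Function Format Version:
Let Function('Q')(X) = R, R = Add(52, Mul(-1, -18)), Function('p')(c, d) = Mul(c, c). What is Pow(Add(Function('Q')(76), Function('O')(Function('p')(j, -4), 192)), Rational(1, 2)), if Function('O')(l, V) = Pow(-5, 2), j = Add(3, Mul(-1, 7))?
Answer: Pow(95, Rational(1, 2)) ≈ 9.7468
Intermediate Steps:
j = -4 (j = Add(3, -7) = -4)
Function('p')(c, d) = Pow(c, 2)
Function('O')(l, V) = 25
R = 70 (R = Add(52, 18) = 70)
Function('Q')(X) = 70
Pow(Add(Function('Q')(76), Function('O')(Function('p')(j, -4), 192)), Rational(1, 2)) = Pow(Add(70, 25), Rational(1, 2)) = Pow(95, Rational(1, 2))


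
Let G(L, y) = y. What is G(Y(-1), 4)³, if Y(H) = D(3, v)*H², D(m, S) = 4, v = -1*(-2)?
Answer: 64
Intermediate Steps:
v = 2
Y(H) = 4*H²
G(Y(-1), 4)³ = 4³ = 64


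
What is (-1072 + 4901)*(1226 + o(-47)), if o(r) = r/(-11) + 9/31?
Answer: 1606732638/341 ≈ 4.7118e+6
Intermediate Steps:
o(r) = 9/31 - r/11 (o(r) = r*(-1/11) + 9*(1/31) = -r/11 + 9/31 = 9/31 - r/11)
(-1072 + 4901)*(1226 + o(-47)) = (-1072 + 4901)*(1226 + (9/31 - 1/11*(-47))) = 3829*(1226 + (9/31 + 47/11)) = 3829*(1226 + 1556/341) = 3829*(419622/341) = 1606732638/341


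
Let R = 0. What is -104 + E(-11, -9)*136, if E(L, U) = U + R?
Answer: -1328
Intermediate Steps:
E(L, U) = U (E(L, U) = U + 0 = U)
-104 + E(-11, -9)*136 = -104 - 9*136 = -104 - 1224 = -1328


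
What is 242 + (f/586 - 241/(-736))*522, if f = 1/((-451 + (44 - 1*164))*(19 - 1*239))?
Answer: 1398257432417/3386212720 ≈ 412.93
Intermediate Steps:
f = 1/125620 (f = 1/((-451 + (44 - 164))*(19 - 239)) = 1/(-451 - 120*(-220)) = -1/220/(-571) = -1/571*(-1/220) = 1/125620 ≈ 7.9605e-6)
242 + (f/586 - 241/(-736))*522 = 242 + ((1/125620)/586 - 241/(-736))*522 = 242 + ((1/125620)*(1/586) - 241*(-1/736))*522 = 242 + (1/73613320 + 241/736)*522 = 242 + (2217601357/6772425440)*522 = 242 + 578793954177/3386212720 = 1398257432417/3386212720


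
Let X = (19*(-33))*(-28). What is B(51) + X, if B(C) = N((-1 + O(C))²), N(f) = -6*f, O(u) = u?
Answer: 2556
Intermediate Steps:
B(C) = -6*(-1 + C)²
X = 17556 (X = -627*(-28) = 17556)
B(51) + X = -6*(-1 + 51)² + 17556 = -6*50² + 17556 = -6*2500 + 17556 = -15000 + 17556 = 2556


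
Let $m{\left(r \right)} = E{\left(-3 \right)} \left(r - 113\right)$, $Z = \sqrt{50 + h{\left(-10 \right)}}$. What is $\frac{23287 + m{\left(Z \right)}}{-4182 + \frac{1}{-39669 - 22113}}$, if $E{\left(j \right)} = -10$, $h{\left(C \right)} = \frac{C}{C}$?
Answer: $- \frac{1508531094}{258372325} + \frac{123564 \sqrt{51}}{51674465} \approx -5.8215$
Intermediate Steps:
$h{\left(C \right)} = 1$
$Z = \sqrt{51}$ ($Z = \sqrt{50 + 1} = \sqrt{51} \approx 7.1414$)
$m{\left(r \right)} = 1130 - 10 r$ ($m{\left(r \right)} = - 10 \left(r - 113\right) = - 10 \left(-113 + r\right) = 1130 - 10 r$)
$\frac{23287 + m{\left(Z \right)}}{-4182 + \frac{1}{-39669 - 22113}} = \frac{23287 + \left(1130 - 10 \sqrt{51}\right)}{-4182 + \frac{1}{-39669 - 22113}} = \frac{24417 - 10 \sqrt{51}}{-4182 + \frac{1}{-61782}} = \frac{24417 - 10 \sqrt{51}}{-4182 - \frac{1}{61782}} = \frac{24417 - 10 \sqrt{51}}{- \frac{258372325}{61782}} = \left(24417 - 10 \sqrt{51}\right) \left(- \frac{61782}{258372325}\right) = - \frac{1508531094}{258372325} + \frac{123564 \sqrt{51}}{51674465}$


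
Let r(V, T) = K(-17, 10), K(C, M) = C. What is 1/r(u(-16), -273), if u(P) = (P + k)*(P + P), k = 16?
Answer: -1/17 ≈ -0.058824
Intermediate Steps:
u(P) = 2*P*(16 + P) (u(P) = (P + 16)*(P + P) = (16 + P)*(2*P) = 2*P*(16 + P))
r(V, T) = -17
1/r(u(-16), -273) = 1/(-17) = -1/17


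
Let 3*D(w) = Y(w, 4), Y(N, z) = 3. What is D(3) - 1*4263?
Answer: -4262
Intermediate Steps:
D(w) = 1 (D(w) = (⅓)*3 = 1)
D(3) - 1*4263 = 1 - 1*4263 = 1 - 4263 = -4262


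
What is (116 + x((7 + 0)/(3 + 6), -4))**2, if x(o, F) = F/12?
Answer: 120409/9 ≈ 13379.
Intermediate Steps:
x(o, F) = F/12 (x(o, F) = F*(1/12) = F/12)
(116 + x((7 + 0)/(3 + 6), -4))**2 = (116 + (1/12)*(-4))**2 = (116 - 1/3)**2 = (347/3)**2 = 120409/9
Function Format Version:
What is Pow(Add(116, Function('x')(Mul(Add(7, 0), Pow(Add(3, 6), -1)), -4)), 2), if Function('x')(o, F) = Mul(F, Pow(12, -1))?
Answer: Rational(120409, 9) ≈ 13379.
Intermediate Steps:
Function('x')(o, F) = Mul(Rational(1, 12), F) (Function('x')(o, F) = Mul(F, Rational(1, 12)) = Mul(Rational(1, 12), F))
Pow(Add(116, Function('x')(Mul(Add(7, 0), Pow(Add(3, 6), -1)), -4)), 2) = Pow(Add(116, Mul(Rational(1, 12), -4)), 2) = Pow(Add(116, Rational(-1, 3)), 2) = Pow(Rational(347, 3), 2) = Rational(120409, 9)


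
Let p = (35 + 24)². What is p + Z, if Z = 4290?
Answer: 7771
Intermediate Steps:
p = 3481 (p = 59² = 3481)
p + Z = 3481 + 4290 = 7771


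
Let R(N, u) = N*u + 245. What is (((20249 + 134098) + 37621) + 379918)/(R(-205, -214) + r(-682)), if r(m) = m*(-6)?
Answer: 571886/48207 ≈ 11.863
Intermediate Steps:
R(N, u) = 245 + N*u
r(m) = -6*m
(((20249 + 134098) + 37621) + 379918)/(R(-205, -214) + r(-682)) = (((20249 + 134098) + 37621) + 379918)/((245 - 205*(-214)) - 6*(-682)) = ((154347 + 37621) + 379918)/((245 + 43870) + 4092) = (191968 + 379918)/(44115 + 4092) = 571886/48207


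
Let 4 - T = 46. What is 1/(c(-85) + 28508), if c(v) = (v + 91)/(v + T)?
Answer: 127/3620510 ≈ 3.5078e-5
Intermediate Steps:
T = -42 (T = 4 - 1*46 = 4 - 46 = -42)
c(v) = (91 + v)/(-42 + v) (c(v) = (v + 91)/(v - 42) = (91 + v)/(-42 + v))
1/(c(-85) + 28508) = 1/((91 - 85)/(-42 - 85) + 28508) = 1/(6/(-127) + 28508) = 1/(-1/127*6 + 28508) = 1/(-6/127 + 28508) = 1/(3620510/127) = 127/3620510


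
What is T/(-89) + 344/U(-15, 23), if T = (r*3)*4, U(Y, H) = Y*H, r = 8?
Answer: -63736/30705 ≈ -2.0758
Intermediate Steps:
U(Y, H) = H*Y
T = 96 (T = (8*3)*4 = 24*4 = 96)
T/(-89) + 344/U(-15, 23) = 96/(-89) + 344/((23*(-15))) = 96*(-1/89) + 344/(-345) = -96/89 + 344*(-1/345) = -96/89 - 344/345 = -63736/30705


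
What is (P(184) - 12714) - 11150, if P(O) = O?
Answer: -23680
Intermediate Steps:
(P(184) - 12714) - 11150 = (184 - 12714) - 11150 = -12530 - 11150 = -23680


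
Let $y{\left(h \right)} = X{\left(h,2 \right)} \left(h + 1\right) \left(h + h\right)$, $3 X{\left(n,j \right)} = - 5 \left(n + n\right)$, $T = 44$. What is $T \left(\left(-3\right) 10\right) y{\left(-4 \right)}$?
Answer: $-422400$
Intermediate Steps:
$X{\left(n,j \right)} = - \frac{10 n}{3}$ ($X{\left(n,j \right)} = \frac{\left(-5\right) \left(n + n\right)}{3} = \frac{\left(-5\right) 2 n}{3} = \frac{\left(-10\right) n}{3} = - \frac{10 n}{3}$)
$y{\left(h \right)} = - \frac{20 h^{2} \left(1 + h\right)}{3}$ ($y{\left(h \right)} = - \frac{10 h}{3} \left(h + 1\right) \left(h + h\right) = - \frac{10 h}{3} \left(1 + h\right) 2 h = - \frac{10 h}{3} \cdot 2 h \left(1 + h\right) = - \frac{20 h^{2} \left(1 + h\right)}{3}$)
$T \left(\left(-3\right) 10\right) y{\left(-4 \right)} = 44 \left(\left(-3\right) 10\right) \frac{20 \left(-4\right)^{2} \left(-1 - -4\right)}{3} = 44 \left(-30\right) \frac{20}{3} \cdot 16 \left(-1 + 4\right) = - 1320 \cdot \frac{20}{3} \cdot 16 \cdot 3 = \left(-1320\right) 320 = -422400$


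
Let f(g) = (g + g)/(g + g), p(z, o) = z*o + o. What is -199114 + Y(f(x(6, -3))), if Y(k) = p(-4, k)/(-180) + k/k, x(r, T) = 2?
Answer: -11946779/60 ≈ -1.9911e+5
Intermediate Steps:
p(z, o) = o + o*z (p(z, o) = o*z + o = o + o*z)
f(g) = 1 (f(g) = (2*g)/((2*g)) = (2*g)*(1/(2*g)) = 1)
Y(k) = 1 + k/60 (Y(k) = (k*(1 - 4))/(-180) + k/k = (k*(-3))*(-1/180) + 1 = -3*k*(-1/180) + 1 = k/60 + 1 = 1 + k/60)
-199114 + Y(f(x(6, -3))) = -199114 + (1 + (1/60)*1) = -199114 + (1 + 1/60) = -199114 + 61/60 = -11946779/60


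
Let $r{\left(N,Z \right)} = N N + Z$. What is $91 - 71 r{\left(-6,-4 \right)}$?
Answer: $-2181$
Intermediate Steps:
$r{\left(N,Z \right)} = Z + N^{2}$ ($r{\left(N,Z \right)} = N^{2} + Z = Z + N^{2}$)
$91 - 71 r{\left(-6,-4 \right)} = 91 - 71 \left(-4 + \left(-6\right)^{2}\right) = 91 - 71 \left(-4 + 36\right) = 91 - 2272 = -2181$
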